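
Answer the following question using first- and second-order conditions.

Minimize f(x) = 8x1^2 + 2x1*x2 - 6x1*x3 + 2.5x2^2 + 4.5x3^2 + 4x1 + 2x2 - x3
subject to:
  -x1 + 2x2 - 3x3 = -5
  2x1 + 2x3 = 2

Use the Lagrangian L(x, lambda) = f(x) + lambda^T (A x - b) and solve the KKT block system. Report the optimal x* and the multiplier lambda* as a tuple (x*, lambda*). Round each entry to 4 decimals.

Form the Lagrangian:
  L(x, lambda) = (1/2) x^T Q x + c^T x + lambda^T (A x - b)
Stationarity (grad_x L = 0): Q x + c + A^T lambda = 0.
Primal feasibility: A x = b.

This gives the KKT block system:
  [ Q   A^T ] [ x     ]   [-c ]
  [ A    0  ] [ lambda ] = [ b ]

Solving the linear system:
  x*      = (0.2368, -1.2368, 0.7632)
  lambda* = (1.8553, 0.5592)
  f(x*)   = 2.9342

x* = (0.2368, -1.2368, 0.7632), lambda* = (1.8553, 0.5592)


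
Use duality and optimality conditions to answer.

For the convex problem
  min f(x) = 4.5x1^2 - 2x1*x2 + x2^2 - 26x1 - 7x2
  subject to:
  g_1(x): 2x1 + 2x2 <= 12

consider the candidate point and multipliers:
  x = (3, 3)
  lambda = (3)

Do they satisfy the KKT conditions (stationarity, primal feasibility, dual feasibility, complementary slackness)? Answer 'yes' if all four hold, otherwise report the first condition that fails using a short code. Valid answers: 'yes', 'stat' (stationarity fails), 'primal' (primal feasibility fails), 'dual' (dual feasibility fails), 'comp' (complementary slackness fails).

Gradient of f: grad f(x) = Q x + c = (-5, -7)
Constraint values g_i(x) = a_i^T x - b_i:
  g_1((3, 3)) = 0
Stationarity residual: grad f(x) + sum_i lambda_i a_i = (1, -1)
  -> stationarity FAILS
Primal feasibility (all g_i <= 0): OK
Dual feasibility (all lambda_i >= 0): OK
Complementary slackness (lambda_i * g_i(x) = 0 for all i): OK

Verdict: the first failing condition is stationarity -> stat.

stat


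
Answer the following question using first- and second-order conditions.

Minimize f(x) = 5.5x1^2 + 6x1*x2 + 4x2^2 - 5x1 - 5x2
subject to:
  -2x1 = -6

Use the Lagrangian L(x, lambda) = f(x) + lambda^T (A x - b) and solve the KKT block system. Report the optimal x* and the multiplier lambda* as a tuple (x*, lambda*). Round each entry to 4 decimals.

Form the Lagrangian:
  L(x, lambda) = (1/2) x^T Q x + c^T x + lambda^T (A x - b)
Stationarity (grad_x L = 0): Q x + c + A^T lambda = 0.
Primal feasibility: A x = b.

This gives the KKT block system:
  [ Q   A^T ] [ x     ]   [-c ]
  [ A    0  ] [ lambda ] = [ b ]

Solving the linear system:
  x*      = (3, -1.625)
  lambda* = (9.125)
  f(x*)   = 23.9375

x* = (3, -1.625), lambda* = (9.125)


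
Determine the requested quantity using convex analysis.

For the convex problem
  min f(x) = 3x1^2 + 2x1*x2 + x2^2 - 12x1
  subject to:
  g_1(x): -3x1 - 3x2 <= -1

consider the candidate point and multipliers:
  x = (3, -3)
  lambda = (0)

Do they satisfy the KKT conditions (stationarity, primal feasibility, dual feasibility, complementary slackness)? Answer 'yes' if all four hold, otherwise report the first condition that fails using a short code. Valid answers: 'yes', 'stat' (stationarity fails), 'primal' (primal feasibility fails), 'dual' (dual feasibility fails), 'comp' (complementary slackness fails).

Gradient of f: grad f(x) = Q x + c = (0, 0)
Constraint values g_i(x) = a_i^T x - b_i:
  g_1((3, -3)) = 1
Stationarity residual: grad f(x) + sum_i lambda_i a_i = (0, 0)
  -> stationarity OK
Primal feasibility (all g_i <= 0): FAILS
Dual feasibility (all lambda_i >= 0): OK
Complementary slackness (lambda_i * g_i(x) = 0 for all i): OK

Verdict: the first failing condition is primal_feasibility -> primal.

primal


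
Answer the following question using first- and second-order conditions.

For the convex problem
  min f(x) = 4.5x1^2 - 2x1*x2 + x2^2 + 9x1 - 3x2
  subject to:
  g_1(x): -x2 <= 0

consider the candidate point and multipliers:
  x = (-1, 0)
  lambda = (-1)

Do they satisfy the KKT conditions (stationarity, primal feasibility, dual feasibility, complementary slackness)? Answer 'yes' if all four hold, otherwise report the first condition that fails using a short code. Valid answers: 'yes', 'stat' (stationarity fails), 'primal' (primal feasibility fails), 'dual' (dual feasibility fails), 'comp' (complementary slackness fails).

Gradient of f: grad f(x) = Q x + c = (0, -1)
Constraint values g_i(x) = a_i^T x - b_i:
  g_1((-1, 0)) = 0
Stationarity residual: grad f(x) + sum_i lambda_i a_i = (0, 0)
  -> stationarity OK
Primal feasibility (all g_i <= 0): OK
Dual feasibility (all lambda_i >= 0): FAILS
Complementary slackness (lambda_i * g_i(x) = 0 for all i): OK

Verdict: the first failing condition is dual_feasibility -> dual.

dual


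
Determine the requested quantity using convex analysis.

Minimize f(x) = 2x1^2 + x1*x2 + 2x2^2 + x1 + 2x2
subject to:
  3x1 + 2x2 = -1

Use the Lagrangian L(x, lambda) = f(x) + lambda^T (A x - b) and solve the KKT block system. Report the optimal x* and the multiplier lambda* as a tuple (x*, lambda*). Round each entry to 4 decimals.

Form the Lagrangian:
  L(x, lambda) = (1/2) x^T Q x + c^T x + lambda^T (A x - b)
Stationarity (grad_x L = 0): Q x + c + A^T lambda = 0.
Primal feasibility: A x = b.

This gives the KKT block system:
  [ Q   A^T ] [ x     ]   [-c ]
  [ A    0  ] [ lambda ] = [ b ]

Solving the linear system:
  x*      = (-0.05, -0.425)
  lambda* = (-0.125)
  f(x*)   = -0.5125

x* = (-0.05, -0.425), lambda* = (-0.125)


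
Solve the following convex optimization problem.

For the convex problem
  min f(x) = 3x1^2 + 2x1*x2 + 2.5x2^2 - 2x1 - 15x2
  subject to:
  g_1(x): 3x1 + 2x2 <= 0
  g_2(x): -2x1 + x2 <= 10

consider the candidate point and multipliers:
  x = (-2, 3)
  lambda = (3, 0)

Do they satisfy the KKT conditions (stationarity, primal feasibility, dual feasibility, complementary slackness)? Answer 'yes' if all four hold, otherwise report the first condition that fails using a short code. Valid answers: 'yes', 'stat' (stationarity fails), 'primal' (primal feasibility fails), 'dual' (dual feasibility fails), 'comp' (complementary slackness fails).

Gradient of f: grad f(x) = Q x + c = (-8, -4)
Constraint values g_i(x) = a_i^T x - b_i:
  g_1((-2, 3)) = 0
  g_2((-2, 3)) = -3
Stationarity residual: grad f(x) + sum_i lambda_i a_i = (1, 2)
  -> stationarity FAILS
Primal feasibility (all g_i <= 0): OK
Dual feasibility (all lambda_i >= 0): OK
Complementary slackness (lambda_i * g_i(x) = 0 for all i): OK

Verdict: the first failing condition is stationarity -> stat.

stat


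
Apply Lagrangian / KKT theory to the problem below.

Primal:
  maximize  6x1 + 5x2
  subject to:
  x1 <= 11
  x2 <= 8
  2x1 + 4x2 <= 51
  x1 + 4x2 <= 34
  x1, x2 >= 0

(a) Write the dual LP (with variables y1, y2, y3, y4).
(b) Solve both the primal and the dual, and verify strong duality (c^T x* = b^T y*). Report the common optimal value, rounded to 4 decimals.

The standard primal-dual pair for 'max c^T x s.t. A x <= b, x >= 0' is:
  Dual:  min b^T y  s.t.  A^T y >= c,  y >= 0.

So the dual LP is:
  minimize  11y1 + 8y2 + 51y3 + 34y4
  subject to:
    y1 + 2y3 + y4 >= 6
    y2 + 4y3 + 4y4 >= 5
    y1, y2, y3, y4 >= 0

Solving the primal: x* = (11, 5.75).
  primal value c^T x* = 94.75.
Solving the dual: y* = (4.75, 0, 0, 1.25).
  dual value b^T y* = 94.75.
Strong duality: c^T x* = b^T y*. Confirmed.

94.75


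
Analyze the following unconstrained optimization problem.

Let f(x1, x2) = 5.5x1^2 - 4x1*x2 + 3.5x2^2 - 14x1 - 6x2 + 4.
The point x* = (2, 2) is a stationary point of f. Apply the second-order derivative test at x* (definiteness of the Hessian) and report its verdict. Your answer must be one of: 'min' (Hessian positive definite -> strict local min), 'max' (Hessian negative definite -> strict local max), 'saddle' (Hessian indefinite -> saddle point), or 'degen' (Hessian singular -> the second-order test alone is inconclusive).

Compute the Hessian H = grad^2 f:
  H = [[11, -4], [-4, 7]]
Verify stationarity: grad f(x*) = H x* + g = (0, 0).
Eigenvalues of H: 4.5279, 13.4721.
Both eigenvalues > 0, so H is positive definite -> x* is a strict local min.

min


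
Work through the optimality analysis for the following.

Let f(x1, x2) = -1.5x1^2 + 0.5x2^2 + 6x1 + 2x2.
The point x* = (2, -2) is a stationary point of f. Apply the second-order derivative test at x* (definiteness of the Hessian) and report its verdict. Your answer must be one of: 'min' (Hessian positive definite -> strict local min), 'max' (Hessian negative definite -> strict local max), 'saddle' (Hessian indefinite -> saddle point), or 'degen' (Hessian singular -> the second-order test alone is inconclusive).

Compute the Hessian H = grad^2 f:
  H = [[-3, 0], [0, 1]]
Verify stationarity: grad f(x*) = H x* + g = (0, 0).
Eigenvalues of H: -3, 1.
Eigenvalues have mixed signs, so H is indefinite -> x* is a saddle point.

saddle


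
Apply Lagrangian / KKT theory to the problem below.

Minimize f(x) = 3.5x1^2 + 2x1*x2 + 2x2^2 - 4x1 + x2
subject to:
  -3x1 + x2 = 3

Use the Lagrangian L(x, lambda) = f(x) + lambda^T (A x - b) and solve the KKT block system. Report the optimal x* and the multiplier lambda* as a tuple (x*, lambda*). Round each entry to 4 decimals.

Form the Lagrangian:
  L(x, lambda) = (1/2) x^T Q x + c^T x + lambda^T (A x - b)
Stationarity (grad_x L = 0): Q x + c + A^T lambda = 0.
Primal feasibility: A x = b.

This gives the KKT block system:
  [ Q   A^T ] [ x     ]   [-c ]
  [ A    0  ] [ lambda ] = [ b ]

Solving the linear system:
  x*      = (-0.7455, 0.7636)
  lambda* = (-2.5636)
  f(x*)   = 5.7182

x* = (-0.7455, 0.7636), lambda* = (-2.5636)


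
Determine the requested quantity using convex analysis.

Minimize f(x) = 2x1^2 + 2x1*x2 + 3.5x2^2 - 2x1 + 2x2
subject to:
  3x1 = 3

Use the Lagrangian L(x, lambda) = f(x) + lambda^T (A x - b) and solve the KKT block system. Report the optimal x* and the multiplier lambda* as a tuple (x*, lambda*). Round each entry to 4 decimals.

Form the Lagrangian:
  L(x, lambda) = (1/2) x^T Q x + c^T x + lambda^T (A x - b)
Stationarity (grad_x L = 0): Q x + c + A^T lambda = 0.
Primal feasibility: A x = b.

This gives the KKT block system:
  [ Q   A^T ] [ x     ]   [-c ]
  [ A    0  ] [ lambda ] = [ b ]

Solving the linear system:
  x*      = (1, -0.5714)
  lambda* = (-0.2857)
  f(x*)   = -1.1429

x* = (1, -0.5714), lambda* = (-0.2857)


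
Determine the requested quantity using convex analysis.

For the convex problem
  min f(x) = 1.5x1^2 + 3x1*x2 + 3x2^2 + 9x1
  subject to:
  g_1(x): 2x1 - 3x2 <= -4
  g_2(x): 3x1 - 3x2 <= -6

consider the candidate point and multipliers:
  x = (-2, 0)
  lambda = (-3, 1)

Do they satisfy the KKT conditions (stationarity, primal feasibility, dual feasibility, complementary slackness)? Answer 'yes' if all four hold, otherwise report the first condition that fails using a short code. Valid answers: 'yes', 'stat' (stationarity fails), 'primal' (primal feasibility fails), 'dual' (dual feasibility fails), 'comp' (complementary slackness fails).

Gradient of f: grad f(x) = Q x + c = (3, -6)
Constraint values g_i(x) = a_i^T x - b_i:
  g_1((-2, 0)) = 0
  g_2((-2, 0)) = 0
Stationarity residual: grad f(x) + sum_i lambda_i a_i = (0, 0)
  -> stationarity OK
Primal feasibility (all g_i <= 0): OK
Dual feasibility (all lambda_i >= 0): FAILS
Complementary slackness (lambda_i * g_i(x) = 0 for all i): OK

Verdict: the first failing condition is dual_feasibility -> dual.

dual


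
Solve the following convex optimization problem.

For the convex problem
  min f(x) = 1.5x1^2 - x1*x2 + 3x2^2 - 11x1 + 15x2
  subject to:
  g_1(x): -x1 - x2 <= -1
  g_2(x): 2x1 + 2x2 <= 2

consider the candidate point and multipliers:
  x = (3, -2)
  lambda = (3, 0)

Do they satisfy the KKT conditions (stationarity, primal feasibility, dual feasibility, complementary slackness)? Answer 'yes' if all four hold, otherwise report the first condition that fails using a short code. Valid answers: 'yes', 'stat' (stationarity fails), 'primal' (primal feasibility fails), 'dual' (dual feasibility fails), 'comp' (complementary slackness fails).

Gradient of f: grad f(x) = Q x + c = (0, 0)
Constraint values g_i(x) = a_i^T x - b_i:
  g_1((3, -2)) = 0
  g_2((3, -2)) = 0
Stationarity residual: grad f(x) + sum_i lambda_i a_i = (-3, -3)
  -> stationarity FAILS
Primal feasibility (all g_i <= 0): OK
Dual feasibility (all lambda_i >= 0): OK
Complementary slackness (lambda_i * g_i(x) = 0 for all i): OK

Verdict: the first failing condition is stationarity -> stat.

stat


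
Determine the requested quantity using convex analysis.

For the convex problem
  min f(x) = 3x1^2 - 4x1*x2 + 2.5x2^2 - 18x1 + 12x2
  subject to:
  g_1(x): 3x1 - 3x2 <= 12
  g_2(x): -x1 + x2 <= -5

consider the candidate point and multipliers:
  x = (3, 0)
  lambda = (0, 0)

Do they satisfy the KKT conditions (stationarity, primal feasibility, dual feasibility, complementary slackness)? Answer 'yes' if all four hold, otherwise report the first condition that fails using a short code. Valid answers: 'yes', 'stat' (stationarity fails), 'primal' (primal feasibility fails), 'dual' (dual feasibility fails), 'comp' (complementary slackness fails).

Gradient of f: grad f(x) = Q x + c = (0, 0)
Constraint values g_i(x) = a_i^T x - b_i:
  g_1((3, 0)) = -3
  g_2((3, 0)) = 2
Stationarity residual: grad f(x) + sum_i lambda_i a_i = (0, 0)
  -> stationarity OK
Primal feasibility (all g_i <= 0): FAILS
Dual feasibility (all lambda_i >= 0): OK
Complementary slackness (lambda_i * g_i(x) = 0 for all i): OK

Verdict: the first failing condition is primal_feasibility -> primal.

primal


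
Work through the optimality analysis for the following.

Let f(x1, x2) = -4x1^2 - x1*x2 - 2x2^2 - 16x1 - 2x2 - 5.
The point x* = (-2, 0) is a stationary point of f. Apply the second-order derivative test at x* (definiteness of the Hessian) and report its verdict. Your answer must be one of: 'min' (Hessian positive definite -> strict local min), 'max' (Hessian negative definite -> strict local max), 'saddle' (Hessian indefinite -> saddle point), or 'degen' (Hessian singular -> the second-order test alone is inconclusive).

Compute the Hessian H = grad^2 f:
  H = [[-8, -1], [-1, -4]]
Verify stationarity: grad f(x*) = H x* + g = (0, 0).
Eigenvalues of H: -8.2361, -3.7639.
Both eigenvalues < 0, so H is negative definite -> x* is a strict local max.

max


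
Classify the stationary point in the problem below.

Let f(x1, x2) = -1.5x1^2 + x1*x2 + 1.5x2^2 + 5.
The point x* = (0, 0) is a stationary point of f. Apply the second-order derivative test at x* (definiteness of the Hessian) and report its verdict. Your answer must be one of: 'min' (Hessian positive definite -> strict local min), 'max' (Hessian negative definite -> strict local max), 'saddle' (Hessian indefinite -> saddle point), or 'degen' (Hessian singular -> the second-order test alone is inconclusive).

Compute the Hessian H = grad^2 f:
  H = [[-3, 1], [1, 3]]
Verify stationarity: grad f(x*) = H x* + g = (0, 0).
Eigenvalues of H: -3.1623, 3.1623.
Eigenvalues have mixed signs, so H is indefinite -> x* is a saddle point.

saddle


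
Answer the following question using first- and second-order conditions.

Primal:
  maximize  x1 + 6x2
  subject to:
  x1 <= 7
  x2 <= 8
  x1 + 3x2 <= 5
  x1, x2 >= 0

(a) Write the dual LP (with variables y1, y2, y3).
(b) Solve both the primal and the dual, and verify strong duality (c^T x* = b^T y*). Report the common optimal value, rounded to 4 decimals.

The standard primal-dual pair for 'max c^T x s.t. A x <= b, x >= 0' is:
  Dual:  min b^T y  s.t.  A^T y >= c,  y >= 0.

So the dual LP is:
  minimize  7y1 + 8y2 + 5y3
  subject to:
    y1 + y3 >= 1
    y2 + 3y3 >= 6
    y1, y2, y3 >= 0

Solving the primal: x* = (0, 1.6667).
  primal value c^T x* = 10.
Solving the dual: y* = (0, 0, 2).
  dual value b^T y* = 10.
Strong duality: c^T x* = b^T y*. Confirmed.

10


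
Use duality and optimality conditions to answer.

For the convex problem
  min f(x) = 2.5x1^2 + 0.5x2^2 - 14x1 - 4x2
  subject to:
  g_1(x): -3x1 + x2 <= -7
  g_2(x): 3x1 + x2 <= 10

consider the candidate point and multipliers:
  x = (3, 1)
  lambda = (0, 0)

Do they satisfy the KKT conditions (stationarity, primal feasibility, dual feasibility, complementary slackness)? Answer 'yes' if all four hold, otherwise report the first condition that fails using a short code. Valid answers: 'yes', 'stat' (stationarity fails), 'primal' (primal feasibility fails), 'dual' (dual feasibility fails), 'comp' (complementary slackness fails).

Gradient of f: grad f(x) = Q x + c = (1, -3)
Constraint values g_i(x) = a_i^T x - b_i:
  g_1((3, 1)) = -1
  g_2((3, 1)) = 0
Stationarity residual: grad f(x) + sum_i lambda_i a_i = (1, -3)
  -> stationarity FAILS
Primal feasibility (all g_i <= 0): OK
Dual feasibility (all lambda_i >= 0): OK
Complementary slackness (lambda_i * g_i(x) = 0 for all i): OK

Verdict: the first failing condition is stationarity -> stat.

stat


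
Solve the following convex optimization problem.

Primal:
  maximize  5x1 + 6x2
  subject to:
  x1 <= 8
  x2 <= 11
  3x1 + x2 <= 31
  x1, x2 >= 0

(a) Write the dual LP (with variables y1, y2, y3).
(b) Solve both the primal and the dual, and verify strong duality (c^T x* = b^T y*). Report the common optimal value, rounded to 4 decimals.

The standard primal-dual pair for 'max c^T x s.t. A x <= b, x >= 0' is:
  Dual:  min b^T y  s.t.  A^T y >= c,  y >= 0.

So the dual LP is:
  minimize  8y1 + 11y2 + 31y3
  subject to:
    y1 + 3y3 >= 5
    y2 + y3 >= 6
    y1, y2, y3 >= 0

Solving the primal: x* = (6.6667, 11).
  primal value c^T x* = 99.3333.
Solving the dual: y* = (0, 4.3333, 1.6667).
  dual value b^T y* = 99.3333.
Strong duality: c^T x* = b^T y*. Confirmed.

99.3333


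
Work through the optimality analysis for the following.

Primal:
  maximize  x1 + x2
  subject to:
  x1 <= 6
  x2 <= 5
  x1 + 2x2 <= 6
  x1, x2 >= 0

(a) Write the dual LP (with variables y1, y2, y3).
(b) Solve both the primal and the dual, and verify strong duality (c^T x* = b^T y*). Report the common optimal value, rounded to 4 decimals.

The standard primal-dual pair for 'max c^T x s.t. A x <= b, x >= 0' is:
  Dual:  min b^T y  s.t.  A^T y >= c,  y >= 0.

So the dual LP is:
  minimize  6y1 + 5y2 + 6y3
  subject to:
    y1 + y3 >= 1
    y2 + 2y3 >= 1
    y1, y2, y3 >= 0

Solving the primal: x* = (6, 0).
  primal value c^T x* = 6.
Solving the dual: y* = (0.5, 0, 0.5).
  dual value b^T y* = 6.
Strong duality: c^T x* = b^T y*. Confirmed.

6


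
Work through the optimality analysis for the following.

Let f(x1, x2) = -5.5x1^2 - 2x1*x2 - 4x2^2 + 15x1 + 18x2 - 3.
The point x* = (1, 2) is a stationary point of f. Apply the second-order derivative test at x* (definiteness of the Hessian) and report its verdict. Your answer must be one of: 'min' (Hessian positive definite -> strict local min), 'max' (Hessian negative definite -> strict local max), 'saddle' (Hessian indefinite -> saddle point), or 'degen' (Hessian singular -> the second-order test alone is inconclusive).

Compute the Hessian H = grad^2 f:
  H = [[-11, -2], [-2, -8]]
Verify stationarity: grad f(x*) = H x* + g = (0, 0).
Eigenvalues of H: -12, -7.
Both eigenvalues < 0, so H is negative definite -> x* is a strict local max.

max


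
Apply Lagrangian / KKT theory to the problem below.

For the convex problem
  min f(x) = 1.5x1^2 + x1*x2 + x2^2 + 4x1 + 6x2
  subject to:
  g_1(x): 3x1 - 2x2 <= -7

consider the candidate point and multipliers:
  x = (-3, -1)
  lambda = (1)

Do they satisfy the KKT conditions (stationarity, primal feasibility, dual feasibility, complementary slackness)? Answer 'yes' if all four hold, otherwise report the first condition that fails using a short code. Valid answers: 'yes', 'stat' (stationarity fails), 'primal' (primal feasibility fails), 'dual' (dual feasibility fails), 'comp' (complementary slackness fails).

Gradient of f: grad f(x) = Q x + c = (-6, 1)
Constraint values g_i(x) = a_i^T x - b_i:
  g_1((-3, -1)) = 0
Stationarity residual: grad f(x) + sum_i lambda_i a_i = (-3, -1)
  -> stationarity FAILS
Primal feasibility (all g_i <= 0): OK
Dual feasibility (all lambda_i >= 0): OK
Complementary slackness (lambda_i * g_i(x) = 0 for all i): OK

Verdict: the first failing condition is stationarity -> stat.

stat


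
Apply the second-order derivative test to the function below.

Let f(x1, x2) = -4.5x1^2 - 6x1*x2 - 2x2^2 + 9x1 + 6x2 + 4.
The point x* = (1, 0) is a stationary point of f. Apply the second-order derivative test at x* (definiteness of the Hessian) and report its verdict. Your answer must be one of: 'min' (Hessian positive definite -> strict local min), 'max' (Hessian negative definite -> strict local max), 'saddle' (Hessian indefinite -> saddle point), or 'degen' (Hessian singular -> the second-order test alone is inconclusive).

Compute the Hessian H = grad^2 f:
  H = [[-9, -6], [-6, -4]]
Verify stationarity: grad f(x*) = H x* + g = (0, 0).
Eigenvalues of H: -13, 0.
H has a zero eigenvalue (singular; negative semidefinite but not definite), so H is neither positive definite, negative definite, nor indefinite. The second-order test alone is inconclusive -> degen.
(Indeed, f is constant along the null direction of H through x*, so x* is not a strict local extremum.)

degen


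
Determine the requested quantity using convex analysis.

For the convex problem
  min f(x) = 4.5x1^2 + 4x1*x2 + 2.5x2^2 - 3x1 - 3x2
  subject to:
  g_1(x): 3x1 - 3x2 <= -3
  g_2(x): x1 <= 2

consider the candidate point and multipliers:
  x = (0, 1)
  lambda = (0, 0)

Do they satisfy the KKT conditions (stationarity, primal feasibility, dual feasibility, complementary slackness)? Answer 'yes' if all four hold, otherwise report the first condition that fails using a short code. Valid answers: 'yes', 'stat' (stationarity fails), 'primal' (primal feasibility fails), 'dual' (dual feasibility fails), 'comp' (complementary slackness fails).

Gradient of f: grad f(x) = Q x + c = (1, 2)
Constraint values g_i(x) = a_i^T x - b_i:
  g_1((0, 1)) = 0
  g_2((0, 1)) = -2
Stationarity residual: grad f(x) + sum_i lambda_i a_i = (1, 2)
  -> stationarity FAILS
Primal feasibility (all g_i <= 0): OK
Dual feasibility (all lambda_i >= 0): OK
Complementary slackness (lambda_i * g_i(x) = 0 for all i): OK

Verdict: the first failing condition is stationarity -> stat.

stat


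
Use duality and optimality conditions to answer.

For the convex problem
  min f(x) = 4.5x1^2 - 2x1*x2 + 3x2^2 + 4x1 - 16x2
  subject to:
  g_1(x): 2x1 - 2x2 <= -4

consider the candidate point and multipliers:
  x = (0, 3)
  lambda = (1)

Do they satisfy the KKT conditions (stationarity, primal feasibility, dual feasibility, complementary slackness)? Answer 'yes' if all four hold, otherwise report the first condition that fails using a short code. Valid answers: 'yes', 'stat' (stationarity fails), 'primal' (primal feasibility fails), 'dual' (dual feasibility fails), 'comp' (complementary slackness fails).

Gradient of f: grad f(x) = Q x + c = (-2, 2)
Constraint values g_i(x) = a_i^T x - b_i:
  g_1((0, 3)) = -2
Stationarity residual: grad f(x) + sum_i lambda_i a_i = (0, 0)
  -> stationarity OK
Primal feasibility (all g_i <= 0): OK
Dual feasibility (all lambda_i >= 0): OK
Complementary slackness (lambda_i * g_i(x) = 0 for all i): FAILS

Verdict: the first failing condition is complementary_slackness -> comp.

comp


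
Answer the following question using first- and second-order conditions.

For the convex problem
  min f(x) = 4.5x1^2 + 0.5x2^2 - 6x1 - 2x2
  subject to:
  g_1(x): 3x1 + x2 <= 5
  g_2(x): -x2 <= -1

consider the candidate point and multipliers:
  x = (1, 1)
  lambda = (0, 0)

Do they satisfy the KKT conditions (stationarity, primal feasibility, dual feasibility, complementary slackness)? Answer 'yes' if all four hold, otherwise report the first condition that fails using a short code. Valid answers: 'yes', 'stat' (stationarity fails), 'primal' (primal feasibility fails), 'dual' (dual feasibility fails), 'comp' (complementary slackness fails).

Gradient of f: grad f(x) = Q x + c = (3, -1)
Constraint values g_i(x) = a_i^T x - b_i:
  g_1((1, 1)) = -1
  g_2((1, 1)) = 0
Stationarity residual: grad f(x) + sum_i lambda_i a_i = (3, -1)
  -> stationarity FAILS
Primal feasibility (all g_i <= 0): OK
Dual feasibility (all lambda_i >= 0): OK
Complementary slackness (lambda_i * g_i(x) = 0 for all i): OK

Verdict: the first failing condition is stationarity -> stat.

stat


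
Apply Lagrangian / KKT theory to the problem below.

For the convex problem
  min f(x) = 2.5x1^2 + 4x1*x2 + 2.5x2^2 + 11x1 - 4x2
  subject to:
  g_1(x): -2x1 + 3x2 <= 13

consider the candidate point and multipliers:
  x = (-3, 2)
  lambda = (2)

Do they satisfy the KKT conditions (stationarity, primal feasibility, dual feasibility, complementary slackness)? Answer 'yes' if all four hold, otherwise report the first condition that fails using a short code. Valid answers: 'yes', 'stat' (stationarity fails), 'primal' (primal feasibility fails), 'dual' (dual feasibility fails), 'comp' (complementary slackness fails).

Gradient of f: grad f(x) = Q x + c = (4, -6)
Constraint values g_i(x) = a_i^T x - b_i:
  g_1((-3, 2)) = -1
Stationarity residual: grad f(x) + sum_i lambda_i a_i = (0, 0)
  -> stationarity OK
Primal feasibility (all g_i <= 0): OK
Dual feasibility (all lambda_i >= 0): OK
Complementary slackness (lambda_i * g_i(x) = 0 for all i): FAILS

Verdict: the first failing condition is complementary_slackness -> comp.

comp


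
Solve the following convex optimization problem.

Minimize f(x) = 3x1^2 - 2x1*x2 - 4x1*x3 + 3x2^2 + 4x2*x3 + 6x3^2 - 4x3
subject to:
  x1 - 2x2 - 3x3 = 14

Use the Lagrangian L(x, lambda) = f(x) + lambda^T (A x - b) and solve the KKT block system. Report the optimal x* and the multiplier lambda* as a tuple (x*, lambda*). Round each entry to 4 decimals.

Form the Lagrangian:
  L(x, lambda) = (1/2) x^T Q x + c^T x + lambda^T (A x - b)
Stationarity (grad_x L = 0): Q x + c + A^T lambda = 0.
Primal feasibility: A x = b.

This gives the KKT block system:
  [ Q   A^T ] [ x     ]   [-c ]
  [ A    0  ] [ lambda ] = [ b ]

Solving the linear system:
  x*      = (-0.2258, -3.5806, -2.3548)
  lambda* = (-15.2258)
  f(x*)   = 111.2903

x* = (-0.2258, -3.5806, -2.3548), lambda* = (-15.2258)


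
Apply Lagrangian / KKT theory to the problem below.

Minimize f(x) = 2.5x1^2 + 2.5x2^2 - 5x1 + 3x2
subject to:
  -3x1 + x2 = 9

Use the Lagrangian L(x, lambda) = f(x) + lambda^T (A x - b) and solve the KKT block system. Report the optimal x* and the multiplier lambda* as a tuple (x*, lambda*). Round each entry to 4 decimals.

Form the Lagrangian:
  L(x, lambda) = (1/2) x^T Q x + c^T x + lambda^T (A x - b)
Stationarity (grad_x L = 0): Q x + c + A^T lambda = 0.
Primal feasibility: A x = b.

This gives the KKT block system:
  [ Q   A^T ] [ x     ]   [-c ]
  [ A    0  ] [ lambda ] = [ b ]

Solving the linear system:
  x*      = (-2.78, 0.66)
  lambda* = (-6.3)
  f(x*)   = 36.29

x* = (-2.78, 0.66), lambda* = (-6.3)


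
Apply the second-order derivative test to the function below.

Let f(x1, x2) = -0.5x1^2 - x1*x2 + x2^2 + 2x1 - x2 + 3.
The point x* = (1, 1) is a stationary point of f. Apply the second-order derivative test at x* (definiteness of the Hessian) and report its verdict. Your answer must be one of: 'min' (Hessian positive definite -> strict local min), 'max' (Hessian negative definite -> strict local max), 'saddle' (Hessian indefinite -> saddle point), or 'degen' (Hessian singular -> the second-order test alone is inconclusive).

Compute the Hessian H = grad^2 f:
  H = [[-1, -1], [-1, 2]]
Verify stationarity: grad f(x*) = H x* + g = (0, 0).
Eigenvalues of H: -1.3028, 2.3028.
Eigenvalues have mixed signs, so H is indefinite -> x* is a saddle point.

saddle


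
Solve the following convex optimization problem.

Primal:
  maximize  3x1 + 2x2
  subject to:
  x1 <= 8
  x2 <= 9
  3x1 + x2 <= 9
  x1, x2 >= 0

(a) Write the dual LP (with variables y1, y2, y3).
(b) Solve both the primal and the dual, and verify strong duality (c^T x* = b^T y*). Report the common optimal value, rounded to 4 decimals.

The standard primal-dual pair for 'max c^T x s.t. A x <= b, x >= 0' is:
  Dual:  min b^T y  s.t.  A^T y >= c,  y >= 0.

So the dual LP is:
  minimize  8y1 + 9y2 + 9y3
  subject to:
    y1 + 3y3 >= 3
    y2 + y3 >= 2
    y1, y2, y3 >= 0

Solving the primal: x* = (0, 9).
  primal value c^T x* = 18.
Solving the dual: y* = (0, 1, 1).
  dual value b^T y* = 18.
Strong duality: c^T x* = b^T y*. Confirmed.

18


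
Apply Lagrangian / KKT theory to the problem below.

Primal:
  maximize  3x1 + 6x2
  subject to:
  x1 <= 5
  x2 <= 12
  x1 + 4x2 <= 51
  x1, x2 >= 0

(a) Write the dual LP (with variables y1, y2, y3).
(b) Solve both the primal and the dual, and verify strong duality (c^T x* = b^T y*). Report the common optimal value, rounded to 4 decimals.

The standard primal-dual pair for 'max c^T x s.t. A x <= b, x >= 0' is:
  Dual:  min b^T y  s.t.  A^T y >= c,  y >= 0.

So the dual LP is:
  minimize  5y1 + 12y2 + 51y3
  subject to:
    y1 + y3 >= 3
    y2 + 4y3 >= 6
    y1, y2, y3 >= 0

Solving the primal: x* = (5, 11.5).
  primal value c^T x* = 84.
Solving the dual: y* = (1.5, 0, 1.5).
  dual value b^T y* = 84.
Strong duality: c^T x* = b^T y*. Confirmed.

84


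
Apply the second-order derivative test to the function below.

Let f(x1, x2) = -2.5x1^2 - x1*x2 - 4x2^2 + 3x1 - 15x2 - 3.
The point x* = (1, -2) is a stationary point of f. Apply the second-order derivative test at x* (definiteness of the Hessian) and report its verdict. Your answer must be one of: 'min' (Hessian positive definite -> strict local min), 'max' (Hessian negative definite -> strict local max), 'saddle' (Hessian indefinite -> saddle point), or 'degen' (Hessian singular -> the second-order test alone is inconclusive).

Compute the Hessian H = grad^2 f:
  H = [[-5, -1], [-1, -8]]
Verify stationarity: grad f(x*) = H x* + g = (0, 0).
Eigenvalues of H: -8.3028, -4.6972.
Both eigenvalues < 0, so H is negative definite -> x* is a strict local max.

max


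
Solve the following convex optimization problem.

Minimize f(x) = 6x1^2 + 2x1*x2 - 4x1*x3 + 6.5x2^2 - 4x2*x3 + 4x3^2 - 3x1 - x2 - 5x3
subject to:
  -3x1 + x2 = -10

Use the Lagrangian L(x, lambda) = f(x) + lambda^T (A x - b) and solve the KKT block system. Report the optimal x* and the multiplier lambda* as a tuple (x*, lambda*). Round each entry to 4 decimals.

Form the Lagrangian:
  L(x, lambda) = (1/2) x^T Q x + c^T x + lambda^T (A x - b)
Stationarity (grad_x L = 0): Q x + c + A^T lambda = 0.
Primal feasibility: A x = b.

This gives the KKT block system:
  [ Q   A^T ] [ x     ]   [-c ]
  [ A    0  ] [ lambda ] = [ b ]

Solving the linear system:
  x*      = (3.1743, -0.4771, 1.9736)
  lambda* = (8.7477)
  f(x*)   = 34.2815

x* = (3.1743, -0.4771, 1.9736), lambda* = (8.7477)


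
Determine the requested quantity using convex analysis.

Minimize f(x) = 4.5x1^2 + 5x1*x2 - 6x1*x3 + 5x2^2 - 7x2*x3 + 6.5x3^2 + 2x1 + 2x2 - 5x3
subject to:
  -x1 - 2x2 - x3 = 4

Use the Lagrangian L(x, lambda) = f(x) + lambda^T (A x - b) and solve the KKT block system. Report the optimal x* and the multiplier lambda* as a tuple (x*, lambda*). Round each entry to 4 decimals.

Form the Lagrangian:
  L(x, lambda) = (1/2) x^T Q x + c^T x + lambda^T (A x - b)
Stationarity (grad_x L = 0): Q x + c + A^T lambda = 0.
Primal feasibility: A x = b.

This gives the KKT block system:
  [ Q   A^T ] [ x     ]   [-c ]
  [ A    0  ] [ lambda ] = [ b ]

Solving the linear system:
  x*      = (-0.4821, -1.3321, -0.8536)
  lambda* = (-3.8786)
  f(x*)   = 8.0768

x* = (-0.4821, -1.3321, -0.8536), lambda* = (-3.8786)


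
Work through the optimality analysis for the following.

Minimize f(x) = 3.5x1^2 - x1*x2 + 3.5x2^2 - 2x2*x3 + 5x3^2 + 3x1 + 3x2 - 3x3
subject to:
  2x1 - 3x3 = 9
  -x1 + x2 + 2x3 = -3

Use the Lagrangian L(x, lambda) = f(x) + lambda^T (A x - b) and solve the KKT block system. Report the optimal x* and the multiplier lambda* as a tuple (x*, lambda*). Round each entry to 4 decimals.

Form the Lagrangian:
  L(x, lambda) = (1/2) x^T Q x + c^T x + lambda^T (A x - b)
Stationarity (grad_x L = 0): Q x + c + A^T lambda = 0.
Primal feasibility: A x = b.

This gives the KKT block system:
  [ Q   A^T ] [ x     ]   [-c ]
  [ A    0  ] [ lambda ] = [ b ]

Solving the linear system:
  x*      = (2.6129, 2.129, -1.2581)
  lambda* = (-18.4839, -17.8065)
  f(x*)   = 65.4677

x* = (2.6129, 2.129, -1.2581), lambda* = (-18.4839, -17.8065)


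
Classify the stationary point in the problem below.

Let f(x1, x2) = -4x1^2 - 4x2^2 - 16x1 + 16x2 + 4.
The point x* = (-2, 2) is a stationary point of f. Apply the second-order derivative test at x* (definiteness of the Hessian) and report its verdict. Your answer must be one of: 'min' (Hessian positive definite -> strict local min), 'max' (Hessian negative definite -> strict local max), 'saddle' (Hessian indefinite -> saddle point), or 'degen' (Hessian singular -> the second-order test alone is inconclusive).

Compute the Hessian H = grad^2 f:
  H = [[-8, 0], [0, -8]]
Verify stationarity: grad f(x*) = H x* + g = (0, 0).
Eigenvalues of H: -8, -8.
Both eigenvalues < 0, so H is negative definite -> x* is a strict local max.

max


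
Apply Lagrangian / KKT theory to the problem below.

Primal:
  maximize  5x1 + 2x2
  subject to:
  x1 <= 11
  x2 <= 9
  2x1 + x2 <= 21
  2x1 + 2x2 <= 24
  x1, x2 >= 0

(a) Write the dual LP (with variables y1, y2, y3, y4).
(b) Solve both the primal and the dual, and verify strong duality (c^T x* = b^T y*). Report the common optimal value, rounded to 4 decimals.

The standard primal-dual pair for 'max c^T x s.t. A x <= b, x >= 0' is:
  Dual:  min b^T y  s.t.  A^T y >= c,  y >= 0.

So the dual LP is:
  minimize  11y1 + 9y2 + 21y3 + 24y4
  subject to:
    y1 + 2y3 + 2y4 >= 5
    y2 + y3 + 2y4 >= 2
    y1, y2, y3, y4 >= 0

Solving the primal: x* = (10.5, 0).
  primal value c^T x* = 52.5.
Solving the dual: y* = (0, 0, 2.5, 0).
  dual value b^T y* = 52.5.
Strong duality: c^T x* = b^T y*. Confirmed.

52.5


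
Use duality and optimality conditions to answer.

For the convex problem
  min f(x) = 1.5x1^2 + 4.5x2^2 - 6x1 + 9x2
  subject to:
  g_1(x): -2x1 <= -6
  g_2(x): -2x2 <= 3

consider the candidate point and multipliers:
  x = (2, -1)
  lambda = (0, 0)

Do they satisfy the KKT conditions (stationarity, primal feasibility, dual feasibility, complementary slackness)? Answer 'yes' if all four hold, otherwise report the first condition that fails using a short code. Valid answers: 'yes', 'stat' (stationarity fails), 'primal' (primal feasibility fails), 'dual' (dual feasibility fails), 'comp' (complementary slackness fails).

Gradient of f: grad f(x) = Q x + c = (0, 0)
Constraint values g_i(x) = a_i^T x - b_i:
  g_1((2, -1)) = 2
  g_2((2, -1)) = -1
Stationarity residual: grad f(x) + sum_i lambda_i a_i = (0, 0)
  -> stationarity OK
Primal feasibility (all g_i <= 0): FAILS
Dual feasibility (all lambda_i >= 0): OK
Complementary slackness (lambda_i * g_i(x) = 0 for all i): OK

Verdict: the first failing condition is primal_feasibility -> primal.

primal


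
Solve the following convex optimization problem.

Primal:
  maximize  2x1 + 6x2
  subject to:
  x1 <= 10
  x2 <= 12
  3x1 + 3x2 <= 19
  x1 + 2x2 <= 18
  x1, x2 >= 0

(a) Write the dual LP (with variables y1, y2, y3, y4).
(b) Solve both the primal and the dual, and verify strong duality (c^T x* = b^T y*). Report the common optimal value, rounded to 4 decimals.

The standard primal-dual pair for 'max c^T x s.t. A x <= b, x >= 0' is:
  Dual:  min b^T y  s.t.  A^T y >= c,  y >= 0.

So the dual LP is:
  minimize  10y1 + 12y2 + 19y3 + 18y4
  subject to:
    y1 + 3y3 + y4 >= 2
    y2 + 3y3 + 2y4 >= 6
    y1, y2, y3, y4 >= 0

Solving the primal: x* = (0, 6.3333).
  primal value c^T x* = 38.
Solving the dual: y* = (0, 0, 2, 0).
  dual value b^T y* = 38.
Strong duality: c^T x* = b^T y*. Confirmed.

38


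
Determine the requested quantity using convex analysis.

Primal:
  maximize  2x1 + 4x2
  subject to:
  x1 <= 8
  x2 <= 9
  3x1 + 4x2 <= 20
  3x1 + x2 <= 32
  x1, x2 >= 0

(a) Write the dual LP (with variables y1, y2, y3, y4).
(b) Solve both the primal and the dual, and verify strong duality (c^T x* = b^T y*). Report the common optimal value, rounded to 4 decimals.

The standard primal-dual pair for 'max c^T x s.t. A x <= b, x >= 0' is:
  Dual:  min b^T y  s.t.  A^T y >= c,  y >= 0.

So the dual LP is:
  minimize  8y1 + 9y2 + 20y3 + 32y4
  subject to:
    y1 + 3y3 + 3y4 >= 2
    y2 + 4y3 + y4 >= 4
    y1, y2, y3, y4 >= 0

Solving the primal: x* = (0, 5).
  primal value c^T x* = 20.
Solving the dual: y* = (0, 0, 1, 0).
  dual value b^T y* = 20.
Strong duality: c^T x* = b^T y*. Confirmed.

20


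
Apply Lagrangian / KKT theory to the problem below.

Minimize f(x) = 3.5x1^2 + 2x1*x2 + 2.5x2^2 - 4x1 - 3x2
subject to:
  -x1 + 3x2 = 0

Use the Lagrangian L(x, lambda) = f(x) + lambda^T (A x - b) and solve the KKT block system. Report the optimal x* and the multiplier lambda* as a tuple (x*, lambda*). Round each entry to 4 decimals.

Form the Lagrangian:
  L(x, lambda) = (1/2) x^T Q x + c^T x + lambda^T (A x - b)
Stationarity (grad_x L = 0): Q x + c + A^T lambda = 0.
Primal feasibility: A x = b.

This gives the KKT block system:
  [ Q   A^T ] [ x     ]   [-c ]
  [ A    0  ] [ lambda ] = [ b ]

Solving the linear system:
  x*      = (0.5625, 0.1875)
  lambda* = (0.3125)
  f(x*)   = -1.4062

x* = (0.5625, 0.1875), lambda* = (0.3125)


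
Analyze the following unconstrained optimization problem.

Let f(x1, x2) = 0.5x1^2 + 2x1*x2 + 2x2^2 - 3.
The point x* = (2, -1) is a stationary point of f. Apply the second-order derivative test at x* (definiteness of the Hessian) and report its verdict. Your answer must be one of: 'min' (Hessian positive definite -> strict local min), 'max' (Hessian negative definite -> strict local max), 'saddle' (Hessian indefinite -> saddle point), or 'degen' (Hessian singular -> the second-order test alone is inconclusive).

Compute the Hessian H = grad^2 f:
  H = [[1, 2], [2, 4]]
Verify stationarity: grad f(x*) = H x* + g = (0, 0).
Eigenvalues of H: 0, 5.
H has a zero eigenvalue (singular; positive semidefinite but not definite), so H is neither positive definite, negative definite, nor indefinite. The second-order test alone is inconclusive -> degen.
(Indeed, f is constant along the null direction of H through x*, so x* is not a strict local extremum.)

degen


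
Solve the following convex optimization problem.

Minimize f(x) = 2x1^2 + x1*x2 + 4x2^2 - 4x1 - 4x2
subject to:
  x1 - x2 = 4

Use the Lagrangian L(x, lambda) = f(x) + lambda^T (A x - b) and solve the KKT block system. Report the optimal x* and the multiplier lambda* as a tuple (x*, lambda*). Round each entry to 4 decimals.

Form the Lagrangian:
  L(x, lambda) = (1/2) x^T Q x + c^T x + lambda^T (A x - b)
Stationarity (grad_x L = 0): Q x + c + A^T lambda = 0.
Primal feasibility: A x = b.

This gives the KKT block system:
  [ Q   A^T ] [ x     ]   [-c ]
  [ A    0  ] [ lambda ] = [ b ]

Solving the linear system:
  x*      = (3.1429, -0.8571)
  lambda* = (-7.7143)
  f(x*)   = 10.8571

x* = (3.1429, -0.8571), lambda* = (-7.7143)


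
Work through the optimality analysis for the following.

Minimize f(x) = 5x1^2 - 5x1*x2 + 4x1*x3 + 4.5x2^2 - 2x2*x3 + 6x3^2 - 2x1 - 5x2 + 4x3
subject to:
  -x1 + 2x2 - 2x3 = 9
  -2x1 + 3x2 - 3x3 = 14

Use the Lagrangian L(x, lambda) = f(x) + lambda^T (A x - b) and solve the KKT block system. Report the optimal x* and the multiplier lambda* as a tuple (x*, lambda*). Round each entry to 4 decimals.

Form the Lagrangian:
  L(x, lambda) = (1/2) x^T Q x + c^T x + lambda^T (A x - b)
Stationarity (grad_x L = 0): Q x + c + A^T lambda = 0.
Primal feasibility: A x = b.

This gives the KKT block system:
  [ Q   A^T ] [ x     ]   [-c ]
  [ A    0  ] [ lambda ] = [ b ]

Solving the linear system:
  x*      = (-1, 2.3529, -1.6471)
  lambda* = (42.1176, -36.2353)
  f(x*)   = 55.9412

x* = (-1, 2.3529, -1.6471), lambda* = (42.1176, -36.2353)


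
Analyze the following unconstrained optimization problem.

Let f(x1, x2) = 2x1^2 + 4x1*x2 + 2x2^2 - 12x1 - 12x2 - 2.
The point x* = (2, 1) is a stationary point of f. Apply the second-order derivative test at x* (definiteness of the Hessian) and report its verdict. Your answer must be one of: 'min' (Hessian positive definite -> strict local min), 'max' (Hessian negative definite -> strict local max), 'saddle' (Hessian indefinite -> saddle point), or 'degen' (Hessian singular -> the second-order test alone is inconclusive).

Compute the Hessian H = grad^2 f:
  H = [[4, 4], [4, 4]]
Verify stationarity: grad f(x*) = H x* + g = (0, 0).
Eigenvalues of H: 0, 8.
H has a zero eigenvalue (singular; positive semidefinite but not definite), so H is neither positive definite, negative definite, nor indefinite. The second-order test alone is inconclusive -> degen.
(Indeed, f is constant along the null direction of H through x*, so x* is not a strict local extremum.)

degen
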